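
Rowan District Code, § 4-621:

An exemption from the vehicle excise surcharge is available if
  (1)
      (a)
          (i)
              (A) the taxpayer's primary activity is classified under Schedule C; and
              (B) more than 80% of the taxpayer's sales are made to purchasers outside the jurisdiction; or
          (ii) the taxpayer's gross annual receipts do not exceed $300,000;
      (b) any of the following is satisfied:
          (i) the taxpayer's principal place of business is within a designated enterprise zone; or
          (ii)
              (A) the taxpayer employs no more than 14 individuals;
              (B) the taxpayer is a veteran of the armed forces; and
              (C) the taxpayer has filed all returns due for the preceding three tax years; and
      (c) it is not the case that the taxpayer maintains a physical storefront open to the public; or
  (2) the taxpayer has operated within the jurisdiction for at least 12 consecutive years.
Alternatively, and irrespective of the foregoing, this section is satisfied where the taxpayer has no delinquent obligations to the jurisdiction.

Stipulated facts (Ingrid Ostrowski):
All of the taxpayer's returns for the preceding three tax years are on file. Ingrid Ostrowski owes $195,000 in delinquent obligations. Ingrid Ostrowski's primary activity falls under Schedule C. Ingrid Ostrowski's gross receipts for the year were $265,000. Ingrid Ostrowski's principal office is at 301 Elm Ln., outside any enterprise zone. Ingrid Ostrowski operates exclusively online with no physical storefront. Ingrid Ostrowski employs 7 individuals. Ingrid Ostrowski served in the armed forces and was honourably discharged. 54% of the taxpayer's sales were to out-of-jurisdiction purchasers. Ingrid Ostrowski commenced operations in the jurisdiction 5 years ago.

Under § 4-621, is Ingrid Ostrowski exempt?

Yes — exempt.

(A) Schedule C activity — holds.
(B) >80% out-of-jur. sales — not satisfied.
(i): T AND F → false.
(ii) receipts ≤ $300,000 — holds.
(a): F OR T → true.
(i) in enterprise zone — fails.
(A) ≤ 14 employees — met.
(B) veteran — met.
(C) returns current — holds.
(ii) = T AND T AND T = true.
So (b) is satisfied (F OR T).
(c) not (has storefront) — holds.
(1) = T AND T AND T = true.
(2) ≥ 12 yrs in jurisdiction — fails.
Overall = T OR F = true.
Exception (no delinquency) — not satisfied.
Result: main true OR exception false → true.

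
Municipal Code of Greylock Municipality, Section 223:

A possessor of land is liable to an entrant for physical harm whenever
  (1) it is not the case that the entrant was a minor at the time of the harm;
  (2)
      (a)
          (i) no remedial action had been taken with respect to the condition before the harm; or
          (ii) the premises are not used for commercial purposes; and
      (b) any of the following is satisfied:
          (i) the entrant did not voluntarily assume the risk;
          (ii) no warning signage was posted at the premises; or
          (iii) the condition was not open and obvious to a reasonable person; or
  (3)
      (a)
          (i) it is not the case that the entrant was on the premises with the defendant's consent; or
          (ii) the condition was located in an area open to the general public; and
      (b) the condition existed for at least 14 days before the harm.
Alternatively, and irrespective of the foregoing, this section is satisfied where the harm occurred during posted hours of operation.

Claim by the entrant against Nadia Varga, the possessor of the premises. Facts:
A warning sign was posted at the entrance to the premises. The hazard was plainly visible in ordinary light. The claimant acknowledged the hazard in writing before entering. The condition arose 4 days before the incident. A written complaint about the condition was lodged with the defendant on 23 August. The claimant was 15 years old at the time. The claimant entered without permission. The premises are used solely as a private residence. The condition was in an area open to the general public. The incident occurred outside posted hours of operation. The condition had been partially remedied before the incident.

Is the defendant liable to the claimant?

No — not liable.

(1) not (entrant a minor) — fails.
(i) no remedial action — not satisfied.
(ii) not (commercial use) — satisfied.
So (a) is satisfied (F OR T).
(i) no assumed risk — not satisfied.
(ii) no signage posted — not met.
(iii) not open/obvious — fails.
So (b) is not satisfied (F OR F OR F).
(2): T AND F → false.
(i) not (consent to enter) — holds.
(ii) public area — satisfied.
So (a) is satisfied (T OR T).
(b) condition ≥14 days old — not met.
(3): T AND F → false.
So Overall is not satisfied (F OR F OR F).
Exception (during posted hours) — not satisfied.
Result: main false OR exception false → false.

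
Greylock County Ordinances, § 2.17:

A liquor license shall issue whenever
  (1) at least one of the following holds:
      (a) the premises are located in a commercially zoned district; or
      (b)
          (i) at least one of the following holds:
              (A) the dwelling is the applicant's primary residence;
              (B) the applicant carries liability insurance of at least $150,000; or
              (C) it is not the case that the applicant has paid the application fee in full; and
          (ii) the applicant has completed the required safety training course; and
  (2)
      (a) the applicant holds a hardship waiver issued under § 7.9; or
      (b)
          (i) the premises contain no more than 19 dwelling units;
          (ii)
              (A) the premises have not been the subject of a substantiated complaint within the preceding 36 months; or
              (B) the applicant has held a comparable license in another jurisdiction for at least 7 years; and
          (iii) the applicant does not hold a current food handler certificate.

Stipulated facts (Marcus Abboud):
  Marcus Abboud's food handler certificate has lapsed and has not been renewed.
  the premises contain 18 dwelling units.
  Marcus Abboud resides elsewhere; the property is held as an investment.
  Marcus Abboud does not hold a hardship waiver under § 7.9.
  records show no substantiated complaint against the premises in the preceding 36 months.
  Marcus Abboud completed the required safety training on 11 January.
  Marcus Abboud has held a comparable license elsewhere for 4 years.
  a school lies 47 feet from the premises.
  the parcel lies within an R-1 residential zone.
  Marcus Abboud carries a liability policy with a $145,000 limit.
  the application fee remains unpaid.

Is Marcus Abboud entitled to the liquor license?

(a) commercially zoned — fails.
(A) primary residence — fails.
(B) insurance ≥ $150,000 — fails.
(C) not (fee paid) — satisfied.
(i): F OR F OR T → true.
(ii) safety training — satisfied.
(b) = T AND T = true.
(1) = F OR T = true.
(a) hardship waiver — not met.
(i) ≤ 19 units — satisfied.
(A) no complaint in 36 mo. — holds.
(B) prior license ≥ 7 yr — fails.
So (ii) is satisfied (T OR F).
(iii) not (food handler cert.) — satisfied.
(b) = T AND T AND T = true.
(2) = F OR T = true.
So Overall is satisfied (T AND T).

Yes — granted.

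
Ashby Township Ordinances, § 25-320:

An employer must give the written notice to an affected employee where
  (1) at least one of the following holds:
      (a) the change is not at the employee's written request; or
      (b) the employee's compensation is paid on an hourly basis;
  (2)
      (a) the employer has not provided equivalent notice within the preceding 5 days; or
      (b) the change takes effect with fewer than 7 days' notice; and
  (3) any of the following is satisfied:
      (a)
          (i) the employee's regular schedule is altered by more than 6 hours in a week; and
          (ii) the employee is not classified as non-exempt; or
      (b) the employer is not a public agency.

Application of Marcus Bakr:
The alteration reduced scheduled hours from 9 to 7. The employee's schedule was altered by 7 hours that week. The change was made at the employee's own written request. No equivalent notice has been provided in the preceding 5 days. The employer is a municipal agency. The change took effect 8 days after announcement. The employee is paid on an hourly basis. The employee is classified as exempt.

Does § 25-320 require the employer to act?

(a) not employee-requested — not satisfied.
(b) hourly-paid — met.
So (1) is satisfied (F OR T).
(a) no recent notice — holds.
(b) < 7 days' notice — fails.
(2): T OR F → true.
(i) schedule shift > 6h — holds.
(ii) not (non-exempt) — met.
(a): T AND T → true.
(b) not (public agency) — fails.
(3): T OR F → true.
Overall = T AND T AND T = true.

Yes — required.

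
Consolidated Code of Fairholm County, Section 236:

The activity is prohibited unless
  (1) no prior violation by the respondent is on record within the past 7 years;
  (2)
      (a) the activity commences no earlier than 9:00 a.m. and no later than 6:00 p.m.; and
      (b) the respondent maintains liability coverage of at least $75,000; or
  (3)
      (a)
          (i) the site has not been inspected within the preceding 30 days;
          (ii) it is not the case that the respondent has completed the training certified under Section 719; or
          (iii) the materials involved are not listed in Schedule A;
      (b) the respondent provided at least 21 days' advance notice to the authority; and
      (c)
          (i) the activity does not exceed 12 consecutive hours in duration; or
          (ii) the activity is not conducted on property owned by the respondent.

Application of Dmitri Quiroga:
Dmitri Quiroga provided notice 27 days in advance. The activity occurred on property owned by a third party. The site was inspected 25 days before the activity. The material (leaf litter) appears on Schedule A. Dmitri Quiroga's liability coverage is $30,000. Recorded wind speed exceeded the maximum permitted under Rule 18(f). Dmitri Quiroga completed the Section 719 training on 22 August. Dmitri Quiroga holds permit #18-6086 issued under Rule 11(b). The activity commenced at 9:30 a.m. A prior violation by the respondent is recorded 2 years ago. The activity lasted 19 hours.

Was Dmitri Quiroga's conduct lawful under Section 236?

No — unlawful.

(1) no prior violation — not met.
(a) start within hours — satisfied.
(b) coverage ≥ $75,000 — not met.
(2): T AND F → false.
(i) not (site inspected) — fails.
(ii) not (training certified) — fails.
(iii) not (Schedule A material) — not met.
(a): F OR F OR F → false.
(b) ≥21 days' notice — satisfied.
(i) ≤ 12 hrs duration — fails.
(ii) not (own property) — met.
(c) = F OR T = true.
(3): F AND T AND T → false.
So Overall is not satisfied (F OR F OR F).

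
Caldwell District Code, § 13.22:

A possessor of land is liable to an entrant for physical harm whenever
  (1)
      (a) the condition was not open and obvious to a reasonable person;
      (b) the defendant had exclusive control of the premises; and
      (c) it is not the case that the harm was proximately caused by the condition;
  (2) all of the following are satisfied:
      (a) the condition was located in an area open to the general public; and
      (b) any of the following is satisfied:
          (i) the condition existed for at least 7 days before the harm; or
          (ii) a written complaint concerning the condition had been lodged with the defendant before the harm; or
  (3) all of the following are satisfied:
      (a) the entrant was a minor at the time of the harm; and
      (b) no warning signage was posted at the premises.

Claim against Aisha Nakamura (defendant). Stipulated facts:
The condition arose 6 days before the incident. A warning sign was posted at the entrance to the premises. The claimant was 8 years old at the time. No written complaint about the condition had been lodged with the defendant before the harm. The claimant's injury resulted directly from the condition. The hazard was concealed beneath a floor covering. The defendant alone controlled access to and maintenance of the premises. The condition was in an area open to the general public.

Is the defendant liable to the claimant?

No — not liable.

(a) not open/obvious — holds.
(b) exclusive control — holds.
(c) not (proximate cause) — not met.
(1) = T AND T AND F = false.
(a) public area — satisfied.
(i) condition ≥7 days old — not satisfied.
(ii) complaint lodged — not satisfied.
(b) = F OR F = false.
So (2) is not satisfied (T AND F).
(a) entrant a minor — met.
(b) no signage posted — not met.
So (3) is not satisfied (T AND F).
Overall = F OR F OR F = false.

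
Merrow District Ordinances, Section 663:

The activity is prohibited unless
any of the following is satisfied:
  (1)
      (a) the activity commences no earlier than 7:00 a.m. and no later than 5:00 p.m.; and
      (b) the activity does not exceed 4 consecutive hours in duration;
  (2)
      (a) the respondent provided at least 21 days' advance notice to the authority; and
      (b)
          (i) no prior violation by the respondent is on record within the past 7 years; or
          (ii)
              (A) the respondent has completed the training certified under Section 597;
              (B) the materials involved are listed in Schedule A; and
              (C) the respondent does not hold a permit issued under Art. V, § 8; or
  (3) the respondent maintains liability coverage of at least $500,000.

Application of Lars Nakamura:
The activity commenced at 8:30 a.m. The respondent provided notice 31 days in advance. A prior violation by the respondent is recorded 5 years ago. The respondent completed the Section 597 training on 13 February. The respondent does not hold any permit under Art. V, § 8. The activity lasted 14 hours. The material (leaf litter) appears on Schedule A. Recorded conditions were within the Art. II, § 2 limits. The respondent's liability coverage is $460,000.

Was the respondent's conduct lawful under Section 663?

Yes — lawful.

(a) start within hours — satisfied.
(b) ≤ 4 hrs duration — fails.
(1): T AND F → false.
(a) ≥21 days' notice — satisfied.
(i) no prior violation — not met.
(A) training certified — met.
(B) Schedule A material — satisfied.
(C) not (holds permit) — met.
(ii): T AND T AND T → true.
(b) = F OR T = true.
So (2) is satisfied (T AND T).
(3) coverage ≥ $500,000 — not satisfied.
So Overall is satisfied (F OR T OR F).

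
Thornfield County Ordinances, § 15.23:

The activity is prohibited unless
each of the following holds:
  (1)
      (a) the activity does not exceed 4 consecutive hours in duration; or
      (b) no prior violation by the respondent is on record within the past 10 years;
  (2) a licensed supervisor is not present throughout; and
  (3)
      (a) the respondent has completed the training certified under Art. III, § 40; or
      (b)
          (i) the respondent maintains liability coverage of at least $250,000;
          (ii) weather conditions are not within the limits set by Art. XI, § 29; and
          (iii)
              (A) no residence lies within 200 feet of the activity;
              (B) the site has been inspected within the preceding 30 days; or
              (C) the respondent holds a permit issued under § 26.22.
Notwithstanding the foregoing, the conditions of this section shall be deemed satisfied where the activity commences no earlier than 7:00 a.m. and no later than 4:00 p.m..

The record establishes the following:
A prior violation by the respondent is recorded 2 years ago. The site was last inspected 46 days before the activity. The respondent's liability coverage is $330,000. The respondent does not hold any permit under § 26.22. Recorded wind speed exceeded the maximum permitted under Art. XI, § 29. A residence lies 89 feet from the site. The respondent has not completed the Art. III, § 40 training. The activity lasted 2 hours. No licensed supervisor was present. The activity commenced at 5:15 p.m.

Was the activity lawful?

(a) ≤ 4 hrs duration — satisfied.
(b) no prior violation — fails.
So (1) is satisfied (T OR F).
(2) not (supervisor present) — satisfied.
(a) training certified — fails.
(i) coverage ≥ $250,000 — met.
(ii) not (weather ok) — met.
(A) no residence in 200 ft — not met.
(B) site inspected — fails.
(C) holds permit — fails.
(iii): F OR F OR F → false.
So (b) is not satisfied (T AND T AND F).
(3) = F OR F = false.
Overall = T AND T AND F = false.
Exception (start within hours) — not satisfied.
Result: main false OR exception false → false.

No — unlawful.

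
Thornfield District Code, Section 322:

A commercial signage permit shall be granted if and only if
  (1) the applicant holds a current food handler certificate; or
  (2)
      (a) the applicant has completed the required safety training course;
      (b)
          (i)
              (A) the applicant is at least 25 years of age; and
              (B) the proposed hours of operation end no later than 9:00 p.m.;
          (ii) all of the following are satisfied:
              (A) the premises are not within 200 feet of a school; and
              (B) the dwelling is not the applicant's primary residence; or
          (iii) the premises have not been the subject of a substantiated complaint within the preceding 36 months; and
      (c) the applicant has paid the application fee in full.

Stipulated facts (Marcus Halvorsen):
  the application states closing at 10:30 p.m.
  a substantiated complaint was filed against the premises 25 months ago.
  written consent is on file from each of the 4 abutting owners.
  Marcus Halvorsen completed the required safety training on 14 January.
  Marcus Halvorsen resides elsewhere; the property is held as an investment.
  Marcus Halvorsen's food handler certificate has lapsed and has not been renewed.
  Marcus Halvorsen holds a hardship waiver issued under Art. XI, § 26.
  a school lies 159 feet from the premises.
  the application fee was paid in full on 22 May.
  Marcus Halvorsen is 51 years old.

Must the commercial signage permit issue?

No — denied.

(1) food handler cert. — not satisfied.
(a) safety training — met.
(A) age ≥ 25 — satisfied.
(B) closes by 9 p.m. — not satisfied.
(i) = T AND F = false.
(A) ≥200 ft from school — not satisfied.
(B) not (primary residence) — holds.
So (ii) is not satisfied (F AND T).
(iii) no complaint in 36 mo. — not satisfied.
(b): F OR F OR F → false.
(c) fee paid — met.
(2): T AND F AND T → false.
So Overall is not satisfied (F OR F).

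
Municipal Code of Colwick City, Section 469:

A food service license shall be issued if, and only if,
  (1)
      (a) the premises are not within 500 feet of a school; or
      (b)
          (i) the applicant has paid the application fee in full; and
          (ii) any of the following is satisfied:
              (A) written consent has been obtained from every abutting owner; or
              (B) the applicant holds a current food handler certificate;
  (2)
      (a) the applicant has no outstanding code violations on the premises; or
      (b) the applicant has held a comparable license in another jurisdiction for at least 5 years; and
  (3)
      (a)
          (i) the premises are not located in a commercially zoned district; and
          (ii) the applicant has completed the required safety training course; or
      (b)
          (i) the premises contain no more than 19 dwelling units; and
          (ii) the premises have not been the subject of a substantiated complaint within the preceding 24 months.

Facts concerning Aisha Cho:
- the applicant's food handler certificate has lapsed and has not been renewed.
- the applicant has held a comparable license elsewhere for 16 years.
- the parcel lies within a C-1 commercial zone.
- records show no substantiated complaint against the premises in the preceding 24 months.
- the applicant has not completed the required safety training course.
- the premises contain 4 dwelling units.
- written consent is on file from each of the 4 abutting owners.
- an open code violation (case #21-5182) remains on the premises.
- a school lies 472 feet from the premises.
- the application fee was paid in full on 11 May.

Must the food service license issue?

(a) ≥500 ft from school — fails.
(i) fee paid — satisfied.
(A) all abutters consent — holds.
(B) food handler cert. — not satisfied.
(ii): T OR F → true.
(b) = T AND T = true.
So (1) is satisfied (F OR T).
(a) no code violations — not satisfied.
(b) prior license ≥ 5 yr — met.
(2): F OR T → true.
(i) not (commercially zoned) — not satisfied.
(ii) safety training — not satisfied.
(a) = F AND F = false.
(i) ≤ 19 units — satisfied.
(ii) no complaint in 24 mo. — satisfied.
(b): T AND T → true.
(3): F OR T → true.
Overall: T AND T AND T → true.

Yes — granted.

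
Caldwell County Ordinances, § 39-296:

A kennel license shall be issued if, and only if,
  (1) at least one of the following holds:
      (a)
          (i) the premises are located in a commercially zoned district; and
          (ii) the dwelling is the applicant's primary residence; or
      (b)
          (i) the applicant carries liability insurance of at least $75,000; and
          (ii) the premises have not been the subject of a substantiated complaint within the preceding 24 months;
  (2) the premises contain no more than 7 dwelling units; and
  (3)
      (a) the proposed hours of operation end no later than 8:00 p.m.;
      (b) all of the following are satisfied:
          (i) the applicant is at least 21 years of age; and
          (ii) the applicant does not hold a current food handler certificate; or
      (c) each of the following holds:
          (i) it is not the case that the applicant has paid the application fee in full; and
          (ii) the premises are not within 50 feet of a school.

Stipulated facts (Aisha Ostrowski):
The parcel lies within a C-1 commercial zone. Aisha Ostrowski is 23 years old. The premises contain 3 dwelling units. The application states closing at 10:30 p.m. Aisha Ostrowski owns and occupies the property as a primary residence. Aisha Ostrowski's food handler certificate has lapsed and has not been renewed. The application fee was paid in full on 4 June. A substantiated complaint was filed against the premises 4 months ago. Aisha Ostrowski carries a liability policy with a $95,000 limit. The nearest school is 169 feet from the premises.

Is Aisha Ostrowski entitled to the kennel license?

(i) commercially zoned — holds.
(ii) primary residence — holds.
(a): T AND T → true.
(i) insurance ≥ $75,000 — met.
(ii) no complaint in 24 mo. — fails.
(b) = T AND F = false.
(1): T OR F → true.
(2) ≤ 7 units — satisfied.
(a) closes by 8 p.m. — not satisfied.
(i) age ≥ 21 — met.
(ii) not (food handler cert.) — met.
So (b) is satisfied (T AND T).
(i) not (fee paid) — not satisfied.
(ii) ≥50 ft from school — met.
(c) = F AND T = false.
(3): F OR T OR F → true.
So Overall is satisfied (T AND T AND T).

Yes — granted.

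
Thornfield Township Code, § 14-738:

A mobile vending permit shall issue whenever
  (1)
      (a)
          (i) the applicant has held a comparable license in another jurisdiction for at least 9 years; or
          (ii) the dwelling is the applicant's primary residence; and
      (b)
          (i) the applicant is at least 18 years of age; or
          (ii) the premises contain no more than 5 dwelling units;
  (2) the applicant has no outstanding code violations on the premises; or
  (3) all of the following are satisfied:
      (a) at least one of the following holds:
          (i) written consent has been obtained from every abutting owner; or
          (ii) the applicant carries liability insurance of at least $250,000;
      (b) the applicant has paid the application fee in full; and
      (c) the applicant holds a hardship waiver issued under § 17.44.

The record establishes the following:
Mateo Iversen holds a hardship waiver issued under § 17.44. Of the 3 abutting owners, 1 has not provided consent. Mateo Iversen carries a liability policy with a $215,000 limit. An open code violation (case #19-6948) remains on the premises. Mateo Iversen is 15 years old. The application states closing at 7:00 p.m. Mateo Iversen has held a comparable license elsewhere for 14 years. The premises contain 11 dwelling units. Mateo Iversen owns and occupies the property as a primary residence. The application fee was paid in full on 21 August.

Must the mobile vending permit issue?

(i) prior license ≥ 9 yr — holds.
(ii) primary residence — met.
So (a) is satisfied (T OR T).
(i) age ≥ 18 — fails.
(ii) ≤ 5 units — not satisfied.
(b): F OR F → false.
(1): T AND F → false.
(2) no code violations — not met.
(i) all abutters consent — fails.
(ii) insurance ≥ $250,000 — not satisfied.
(a): F OR F → false.
(b) fee paid — holds.
(c) hardship waiver — met.
(3) = F AND T AND T = false.
Overall: F OR F OR F → false.

No — denied.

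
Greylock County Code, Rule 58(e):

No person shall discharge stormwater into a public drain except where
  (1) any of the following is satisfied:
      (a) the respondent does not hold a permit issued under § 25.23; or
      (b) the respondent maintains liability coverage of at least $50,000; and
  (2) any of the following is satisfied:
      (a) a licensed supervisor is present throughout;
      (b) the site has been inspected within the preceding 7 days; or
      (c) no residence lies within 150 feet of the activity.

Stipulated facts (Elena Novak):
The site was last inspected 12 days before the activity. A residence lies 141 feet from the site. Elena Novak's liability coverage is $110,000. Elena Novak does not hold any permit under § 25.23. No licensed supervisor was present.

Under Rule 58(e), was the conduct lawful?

(a) not (holds permit) — satisfied.
(b) coverage ≥ $50,000 — holds.
(1): T OR T → true.
(a) supervisor present — not met.
(b) site inspected — not met.
(c) no residence in 150 ft — not satisfied.
(2): F OR F OR F → false.
Overall = T AND F = false.

No — unlawful.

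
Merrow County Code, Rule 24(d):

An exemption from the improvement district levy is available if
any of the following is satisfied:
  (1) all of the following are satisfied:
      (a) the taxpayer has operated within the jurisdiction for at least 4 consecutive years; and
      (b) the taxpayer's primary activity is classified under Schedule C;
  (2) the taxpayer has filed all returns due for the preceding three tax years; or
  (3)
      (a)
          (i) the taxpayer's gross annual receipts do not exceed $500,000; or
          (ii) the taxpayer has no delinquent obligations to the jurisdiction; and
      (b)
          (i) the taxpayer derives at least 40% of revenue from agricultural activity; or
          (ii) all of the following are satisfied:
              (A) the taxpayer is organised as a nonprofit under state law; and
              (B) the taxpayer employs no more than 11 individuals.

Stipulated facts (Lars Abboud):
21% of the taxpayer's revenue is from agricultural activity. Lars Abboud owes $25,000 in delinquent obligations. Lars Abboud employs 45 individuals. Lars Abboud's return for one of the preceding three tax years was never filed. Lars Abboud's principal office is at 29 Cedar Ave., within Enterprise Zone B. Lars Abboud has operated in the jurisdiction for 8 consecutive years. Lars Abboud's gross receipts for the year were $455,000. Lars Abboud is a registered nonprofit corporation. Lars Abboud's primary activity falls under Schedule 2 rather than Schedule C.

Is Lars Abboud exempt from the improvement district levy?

(a) ≥ 4 yrs in jurisdiction — met.
(b) Schedule C activity — not met.
(1): T AND F → false.
(2) returns current — not satisfied.
(i) receipts ≤ $500,000 — holds.
(ii) no delinquency — fails.
(a): T OR F → true.
(i) ≥40% agricultural — not met.
(A) nonprofit — satisfied.
(B) ≤ 11 employees — not satisfied.
(ii): T AND F → false.
(b): F OR F → false.
(3): T AND F → false.
So Overall is not satisfied (F OR F OR F).

No — not exempt.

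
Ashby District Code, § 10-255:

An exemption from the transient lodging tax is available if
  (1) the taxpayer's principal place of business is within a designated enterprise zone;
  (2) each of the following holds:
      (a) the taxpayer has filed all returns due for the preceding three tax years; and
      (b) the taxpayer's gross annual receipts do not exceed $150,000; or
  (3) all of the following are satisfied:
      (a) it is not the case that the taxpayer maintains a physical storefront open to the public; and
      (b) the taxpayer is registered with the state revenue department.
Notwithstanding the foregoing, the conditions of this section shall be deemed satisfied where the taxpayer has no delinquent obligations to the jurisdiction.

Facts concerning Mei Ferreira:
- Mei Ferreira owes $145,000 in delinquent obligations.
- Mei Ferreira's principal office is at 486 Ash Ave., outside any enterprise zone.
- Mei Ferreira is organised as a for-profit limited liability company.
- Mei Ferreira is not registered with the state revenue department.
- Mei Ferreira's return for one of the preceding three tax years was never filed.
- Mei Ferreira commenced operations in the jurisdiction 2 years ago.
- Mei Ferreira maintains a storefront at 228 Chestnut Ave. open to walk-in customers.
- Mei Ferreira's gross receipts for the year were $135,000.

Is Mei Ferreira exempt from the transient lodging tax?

(1) in enterprise zone — fails.
(a) returns current — not met.
(b) receipts ≤ $150,000 — holds.
So (2) is not satisfied (F AND T).
(a) not (has storefront) — not satisfied.
(b) state-registered — not satisfied.
(3): F AND F → false.
So Overall is not satisfied (F OR F OR F).
Exception (no delinquency) — not satisfied.
Result: main false OR exception false → false.

No — not exempt.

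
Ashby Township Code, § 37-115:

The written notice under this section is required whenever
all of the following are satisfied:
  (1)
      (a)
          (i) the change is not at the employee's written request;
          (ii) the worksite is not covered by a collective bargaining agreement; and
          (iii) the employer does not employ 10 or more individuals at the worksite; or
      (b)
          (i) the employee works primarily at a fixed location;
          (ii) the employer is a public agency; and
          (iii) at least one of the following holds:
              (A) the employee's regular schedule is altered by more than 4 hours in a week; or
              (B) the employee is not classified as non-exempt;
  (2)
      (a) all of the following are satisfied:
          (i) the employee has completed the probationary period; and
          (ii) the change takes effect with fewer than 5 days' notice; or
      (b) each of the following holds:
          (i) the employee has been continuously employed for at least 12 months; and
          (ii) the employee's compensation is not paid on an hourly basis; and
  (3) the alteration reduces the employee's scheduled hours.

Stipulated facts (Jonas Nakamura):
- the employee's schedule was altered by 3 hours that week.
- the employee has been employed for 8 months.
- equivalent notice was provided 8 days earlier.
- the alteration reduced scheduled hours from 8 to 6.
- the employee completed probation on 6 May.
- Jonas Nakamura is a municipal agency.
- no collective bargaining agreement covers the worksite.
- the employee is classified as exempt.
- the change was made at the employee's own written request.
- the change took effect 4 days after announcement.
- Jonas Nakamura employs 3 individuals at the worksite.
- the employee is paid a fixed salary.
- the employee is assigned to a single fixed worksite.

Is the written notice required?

Yes — required.

(i) not employee-requested — fails.
(ii) no CBA — satisfied.
(iii) not (≥ 10 at site) — met.
(a): F AND T AND T → false.
(i) fixed location — satisfied.
(ii) public agency — satisfied.
(A) schedule shift > 4h — not met.
(B) not (non-exempt) — met.
(iii) = F OR T = true.
So (b) is satisfied (T AND T AND T).
(1): F OR T → true.
(i) past probation — holds.
(ii) < 5 days' notice — met.
(a) = T AND T = true.
(i) tenure ≥ 12 mo. — not satisfied.
(ii) not (hourly-paid) — holds.
(b) = F AND T = false.
(2) = T OR F = true.
(3) hours reduced — met.
Overall = T AND T AND T = true.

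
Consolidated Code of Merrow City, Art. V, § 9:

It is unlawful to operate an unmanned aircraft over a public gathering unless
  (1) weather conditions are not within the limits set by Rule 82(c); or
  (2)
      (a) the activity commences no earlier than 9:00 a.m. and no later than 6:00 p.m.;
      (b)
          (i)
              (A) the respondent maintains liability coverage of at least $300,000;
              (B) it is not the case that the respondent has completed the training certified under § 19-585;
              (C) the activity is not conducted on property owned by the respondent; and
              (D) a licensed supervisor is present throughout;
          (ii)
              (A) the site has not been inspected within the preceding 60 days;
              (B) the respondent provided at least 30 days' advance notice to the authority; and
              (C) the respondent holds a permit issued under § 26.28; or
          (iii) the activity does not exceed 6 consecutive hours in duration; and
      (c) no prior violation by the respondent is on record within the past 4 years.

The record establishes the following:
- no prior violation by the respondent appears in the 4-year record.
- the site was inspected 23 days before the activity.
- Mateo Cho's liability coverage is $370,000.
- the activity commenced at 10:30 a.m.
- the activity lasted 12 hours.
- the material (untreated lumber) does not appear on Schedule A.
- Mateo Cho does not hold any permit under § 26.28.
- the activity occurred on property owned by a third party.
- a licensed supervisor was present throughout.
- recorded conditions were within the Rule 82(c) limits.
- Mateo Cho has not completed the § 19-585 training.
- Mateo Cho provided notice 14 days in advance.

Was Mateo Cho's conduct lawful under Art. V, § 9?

(1) not (weather ok) — not met.
(a) start within hours — satisfied.
(A) coverage ≥ $300,000 — holds.
(B) not (training certified) — met.
(C) not (own property) — satisfied.
(D) supervisor present — satisfied.
So (i) is satisfied (T AND T AND T AND T).
(A) not (site inspected) — not satisfied.
(B) ≥30 days' notice — not met.
(C) holds permit — fails.
(ii) = F AND F AND F = false.
(iii) ≤ 6 hrs duration — fails.
(b): T OR F OR F → true.
(c) no prior violation — satisfied.
So (2) is satisfied (T AND T AND T).
Overall: F OR T → true.

Yes — lawful.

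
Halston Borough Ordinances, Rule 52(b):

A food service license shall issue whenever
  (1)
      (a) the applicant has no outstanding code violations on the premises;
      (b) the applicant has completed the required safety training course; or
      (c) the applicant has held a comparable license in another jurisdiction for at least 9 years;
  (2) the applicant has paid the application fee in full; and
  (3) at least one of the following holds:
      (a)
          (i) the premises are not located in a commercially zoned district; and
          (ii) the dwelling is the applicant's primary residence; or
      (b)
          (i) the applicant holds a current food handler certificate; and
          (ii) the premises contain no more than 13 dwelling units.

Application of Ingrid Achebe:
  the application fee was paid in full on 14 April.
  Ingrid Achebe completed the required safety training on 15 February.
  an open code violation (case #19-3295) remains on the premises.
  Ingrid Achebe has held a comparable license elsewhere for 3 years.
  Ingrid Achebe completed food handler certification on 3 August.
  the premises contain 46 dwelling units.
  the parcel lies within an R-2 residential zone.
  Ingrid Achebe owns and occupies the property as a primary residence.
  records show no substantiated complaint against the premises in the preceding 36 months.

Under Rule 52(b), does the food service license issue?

(a) no code violations — not met.
(b) safety training — satisfied.
(c) prior license ≥ 9 yr — fails.
So (1) is satisfied (F OR T OR F).
(2) fee paid — satisfied.
(i) not (commercially zoned) — satisfied.
(ii) primary residence — satisfied.
(a) = T AND T = true.
(i) food handler cert. — holds.
(ii) ≤ 13 units — not met.
So (b) is not satisfied (T AND F).
(3): T OR F → true.
Overall: T AND T AND T → true.

Yes — granted.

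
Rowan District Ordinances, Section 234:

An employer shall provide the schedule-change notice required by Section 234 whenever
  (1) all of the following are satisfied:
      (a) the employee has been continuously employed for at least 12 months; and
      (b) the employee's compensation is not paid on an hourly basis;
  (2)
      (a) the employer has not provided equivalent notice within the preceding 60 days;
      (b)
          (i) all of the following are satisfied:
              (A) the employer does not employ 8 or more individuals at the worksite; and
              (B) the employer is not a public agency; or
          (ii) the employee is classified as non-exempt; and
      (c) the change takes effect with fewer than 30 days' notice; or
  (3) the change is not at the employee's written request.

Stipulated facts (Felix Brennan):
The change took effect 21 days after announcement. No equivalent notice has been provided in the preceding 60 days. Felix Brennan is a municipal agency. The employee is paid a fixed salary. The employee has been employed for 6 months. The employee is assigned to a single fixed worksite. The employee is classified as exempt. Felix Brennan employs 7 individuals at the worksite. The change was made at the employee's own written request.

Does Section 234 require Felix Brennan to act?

(a) tenure ≥ 12 mo. — not satisfied.
(b) not (hourly-paid) — met.
(1) = F AND T = false.
(a) no recent notice — holds.
(A) not (≥ 8 at site) — satisfied.
(B) not (public agency) — not met.
(i) = T AND F = false.
(ii) non-exempt — not met.
(b): F OR F → false.
(c) < 30 days' notice — satisfied.
So (2) is not satisfied (T AND F AND T).
(3) not employee-requested — fails.
Overall: F OR F OR F → false.

No — not required.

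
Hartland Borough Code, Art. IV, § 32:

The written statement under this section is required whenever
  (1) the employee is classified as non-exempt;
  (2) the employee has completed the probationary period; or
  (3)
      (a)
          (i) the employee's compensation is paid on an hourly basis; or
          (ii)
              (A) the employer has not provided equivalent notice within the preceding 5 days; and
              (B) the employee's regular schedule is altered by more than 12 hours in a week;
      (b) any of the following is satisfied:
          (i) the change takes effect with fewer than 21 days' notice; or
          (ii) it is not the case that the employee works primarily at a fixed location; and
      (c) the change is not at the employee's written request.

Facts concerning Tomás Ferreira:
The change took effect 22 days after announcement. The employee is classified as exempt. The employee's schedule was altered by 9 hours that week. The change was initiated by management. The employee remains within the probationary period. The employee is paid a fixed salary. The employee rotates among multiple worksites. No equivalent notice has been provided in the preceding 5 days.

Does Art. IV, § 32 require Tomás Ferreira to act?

No — not required.

(1) non-exempt — not satisfied.
(2) past probation — not met.
(i) hourly-paid — not satisfied.
(A) no recent notice — holds.
(B) schedule shift > 12h — fails.
(ii) = T AND F = false.
(a) = F OR F = false.
(i) < 21 days' notice — not satisfied.
(ii) not (fixed location) — holds.
(b): F OR T → true.
(c) not employee-requested — holds.
(3): F AND T AND T → false.
So Overall is not satisfied (F OR F OR F).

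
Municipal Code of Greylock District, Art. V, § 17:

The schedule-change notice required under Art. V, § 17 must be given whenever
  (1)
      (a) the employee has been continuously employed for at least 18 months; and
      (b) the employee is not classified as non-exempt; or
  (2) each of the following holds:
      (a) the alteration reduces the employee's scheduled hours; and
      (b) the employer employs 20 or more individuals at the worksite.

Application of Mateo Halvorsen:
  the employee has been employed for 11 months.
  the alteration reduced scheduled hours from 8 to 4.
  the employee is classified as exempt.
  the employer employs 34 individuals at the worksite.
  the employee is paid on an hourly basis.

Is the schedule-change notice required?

(a) tenure ≥ 18 mo. — fails.
(b) not (non-exempt) — holds.
(1) = F AND T = false.
(a) hours reduced — met.
(b) ≥ 20 at site — satisfied.
So (2) is satisfied (T AND T).
So Overall is satisfied (F OR T).

Yes — required.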